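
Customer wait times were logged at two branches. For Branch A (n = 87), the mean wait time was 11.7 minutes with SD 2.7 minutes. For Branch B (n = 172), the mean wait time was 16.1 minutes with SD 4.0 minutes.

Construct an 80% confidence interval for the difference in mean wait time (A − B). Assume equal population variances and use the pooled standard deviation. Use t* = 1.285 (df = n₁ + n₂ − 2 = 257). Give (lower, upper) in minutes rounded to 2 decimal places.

(-5.01, -3.79)

s_p = √[((n₁−1)s₁² + (n₂−1)s₂²)/(n₁+n₂−2)] = √[(86·2.7² + 171·4.0²)/257] = 3.6174.
SE = 3.6174·√(1/87 + 1/172) = 0.4759.
With t* = 1.285, margin = 1.285 × 0.4759 = 0.6115.
x̄₁ − x̄₂ = 11.7 − 16.1 = -4.4000; interval -4.4000 ± 0.6115 = (-5.01, -3.79).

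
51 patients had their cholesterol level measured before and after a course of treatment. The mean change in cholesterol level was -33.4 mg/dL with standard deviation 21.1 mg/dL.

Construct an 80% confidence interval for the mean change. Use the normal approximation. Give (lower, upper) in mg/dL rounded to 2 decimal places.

(-37.19, -29.61)

This is a matched-pairs design, so SE = s_d/√n = 21.1/√51 = 2.9546.
Margin = 1.282 × 2.9546 = 3.7878; the interval is -33.4 ± 3.7878 = (-37.19, -29.61).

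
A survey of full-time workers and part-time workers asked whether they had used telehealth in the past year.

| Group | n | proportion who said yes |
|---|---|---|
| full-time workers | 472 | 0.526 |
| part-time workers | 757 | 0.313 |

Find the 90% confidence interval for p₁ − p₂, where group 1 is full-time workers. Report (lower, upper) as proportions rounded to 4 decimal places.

The two standard errors are √(0.5260×0.4740/472) = 0.02298 and √(0.3130×0.6870/757) = 0.01685.
Because the samples are independent, SE_diff = √(0.02298² + 0.01685²) = 0.02850.
Using z* = 1.645 for 90%, ME = 1.645 × 0.02850 = 0.04688.
p̂₁ − p̂₂ = 0.2130; interval 0.2130 ± 0.04688 gives (0.1661, 0.2599).

(0.1661, 0.2599)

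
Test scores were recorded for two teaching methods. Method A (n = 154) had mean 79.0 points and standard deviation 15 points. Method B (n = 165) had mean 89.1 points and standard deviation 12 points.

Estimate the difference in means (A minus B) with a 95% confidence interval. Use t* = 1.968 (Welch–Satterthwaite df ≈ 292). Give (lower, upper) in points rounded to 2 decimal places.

SE₁ = s₁/√n₁ = 15/√154 = 1.2087; SE₂ = 12/√165 = 0.9342.
Independent samples, unequal variances: SE_diff = √(SE₁² + SE₂²) = √(1.46095569 + 0.87272964) = 1.5276.
t* = 1.968, so margin of error = 1.968 × 1.5276 = 3.0063.
Difference in means = 79.0 − 89.1 = -10.1000.
-10.1000 ± 3.0063 → (-13.11, -7.09).

(-13.11, -7.09)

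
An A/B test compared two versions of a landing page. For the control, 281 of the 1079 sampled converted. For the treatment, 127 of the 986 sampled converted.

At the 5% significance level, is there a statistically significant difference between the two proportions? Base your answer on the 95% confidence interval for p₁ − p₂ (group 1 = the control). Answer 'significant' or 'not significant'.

p̂₁ = 281/1079 = 0.2604 and p̂₂ = 127/986 = 0.1288.
SE₁ = √(p̂₁(1−p̂₁)/n₁) = √(0.2604·0.7396/1079) = 0.01336; SE₂ = √(0.1288·0.8712/986) = 0.01067.
Independent samples: SE of the difference = √(SE₁² + SE₂²) = √(0.0001784896 + 0.0001138489) = 0.01710.
z* for 95% confidence is 1.960, so the margin of error is 1.960 × 0.01710 = 0.03352.
Point estimate p̂₁ − p̂₂ = 0.2604 − 0.1288 = 0.1316.
0.1316 ± 0.03352 → (0.09808, 0.16512).
The interval (0.09808, 0.16512) does not contain 0, so the difference is significant.

significant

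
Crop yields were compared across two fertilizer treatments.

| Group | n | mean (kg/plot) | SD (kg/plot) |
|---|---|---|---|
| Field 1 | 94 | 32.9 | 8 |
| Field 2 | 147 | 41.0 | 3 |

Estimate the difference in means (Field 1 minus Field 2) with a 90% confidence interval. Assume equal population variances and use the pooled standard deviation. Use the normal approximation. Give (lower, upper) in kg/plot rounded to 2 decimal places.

Pooled variance s_p² = [93·8² + 146·3²] / (94+147−2) = 30.4017, so s_p = 5.5138.
SE_diff = s_p·√(1/n₁ + 1/n₂) = 5.5138·√(1/94 + 1/147) = 0.7282.
z* = 1.645; margin = 1.645 × 0.7282 = 1.1979.
Difference = 32.9 − 41.0 = -8.1000.
-8.1000 ± 1.1979 → (-9.30, -6.90).

(-9.30, -6.90)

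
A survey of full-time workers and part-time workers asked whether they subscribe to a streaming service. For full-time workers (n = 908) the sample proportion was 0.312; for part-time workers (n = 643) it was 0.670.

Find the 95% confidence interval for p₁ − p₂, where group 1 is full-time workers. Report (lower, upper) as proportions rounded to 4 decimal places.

The two standard errors are √(0.3120×0.6880/908) = 0.01538 and √(0.6700×0.3300/643) = 0.01854.
Because the samples are independent, SE_diff = √(0.01538² + 0.01854²) = 0.02409.
Using z* = 1.960 for 95%, ME = 1.960 × 0.02409 = 0.04722.
p̂₁ − p̂₂ = -0.3580; interval -0.3580 ± 0.04722 gives (-0.4052, -0.3108).

(-0.4052, -0.3108)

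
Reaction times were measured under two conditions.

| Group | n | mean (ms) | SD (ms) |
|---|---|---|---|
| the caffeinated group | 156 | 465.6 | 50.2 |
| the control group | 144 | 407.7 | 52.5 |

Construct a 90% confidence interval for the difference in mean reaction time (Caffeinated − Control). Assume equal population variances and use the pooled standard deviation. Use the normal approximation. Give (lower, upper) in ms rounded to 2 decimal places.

s_p = √[((n₁−1)s₁² + (n₂−1)s₂²)/(n₁+n₂−2)] = √[(155·50.2² + 143·52.5²)/298] = 51.3166.
SE = 51.3166·√(1/156 + 1/144) = 5.9303.
With z* = 1.645, margin = 1.645 × 5.9303 = 9.7553.
x̄₁ − x̄₂ = 465.6 − 407.7 = 57.9000; interval 57.9000 ± 9.7553 = (48.14, 67.66).

(48.14, 67.66)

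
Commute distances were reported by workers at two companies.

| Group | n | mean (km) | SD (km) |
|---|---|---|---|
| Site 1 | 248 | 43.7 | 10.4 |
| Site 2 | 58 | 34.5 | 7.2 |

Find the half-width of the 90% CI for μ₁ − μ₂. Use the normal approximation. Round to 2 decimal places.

1.90

Per-group SEs: s₁/√n₁ = 10.4/√248 = 0.6604, s₂/√n₂ = 7.2/√58 = 0.9454.
Unpooled SE of the difference: √(0.43612816 + 0.89378116) = 1.1532.
Margin of error = z* · SE = 1.645 × 1.1532 = 1.8970.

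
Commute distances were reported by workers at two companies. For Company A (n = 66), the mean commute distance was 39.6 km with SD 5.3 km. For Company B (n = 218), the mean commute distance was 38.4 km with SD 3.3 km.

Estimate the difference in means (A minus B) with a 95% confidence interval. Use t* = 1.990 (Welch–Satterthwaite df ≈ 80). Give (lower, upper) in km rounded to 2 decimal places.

(-0.17, 2.57)

Per-group SEs: s₁/√n₁ = 5.3/√66 = 0.6524, s₂/√n₂ = 3.3/√218 = 0.2235.
Unpooled SE of the difference: √(0.42562576 + 0.04995225) = 0.6896.
Margin of error = t* · SE = 1.990 × 0.6896 = 1.3723.
x̄₁ − x̄₂ = 39.6 − 38.4 = 1.2000.
CI: 1.2000 ± 1.3723 = (-0.17, 2.57).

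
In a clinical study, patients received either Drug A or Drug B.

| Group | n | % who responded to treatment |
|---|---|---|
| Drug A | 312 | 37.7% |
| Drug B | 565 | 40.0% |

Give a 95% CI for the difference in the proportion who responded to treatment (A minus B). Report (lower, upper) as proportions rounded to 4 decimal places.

The two standard errors are √(0.3770×0.6230/312) = 0.02744 and √(0.4000×0.6000/565) = 0.02061.
Because the samples are independent, SE_diff = √(0.02744² + 0.02061²) = 0.03432.
Using z* = 1.960 for 95%, ME = 1.960 × 0.03432 = 0.06727.
p̂₁ − p̂₂ = -0.0230; interval -0.0230 ± 0.06727 gives (-0.0903, 0.0443).

(-0.0903, 0.0443)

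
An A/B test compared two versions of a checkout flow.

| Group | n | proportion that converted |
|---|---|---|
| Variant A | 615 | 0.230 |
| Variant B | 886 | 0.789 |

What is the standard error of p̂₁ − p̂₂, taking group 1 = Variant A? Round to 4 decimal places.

0.0218

Each SE is √(p̂(1−p̂)/n): √(0.2300·0.7700/615) = 0.01697 and √(0.7890·0.2110/886) = 0.01371.
SE(p̂₁ − p̂₂) = √(SE₁² + SE₂²) = √(0.0002879809 + 0.0001879641) = 0.02182, since the two samples are independent.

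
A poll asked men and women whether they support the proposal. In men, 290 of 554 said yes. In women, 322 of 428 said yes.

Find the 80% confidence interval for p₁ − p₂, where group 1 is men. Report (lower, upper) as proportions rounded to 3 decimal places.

p̂₁ = 290/554 = 0.5235 and p̂₂ = 322/428 = 0.7523.
SE₁ = √(p̂₁(1−p̂₁)/n₁) = √(0.5235·0.4765/554) = 0.02122; SE₂ = √(0.7523·0.2477/428) = 0.02087.
Independent samples: SE of the difference = √(SE₁² + SE₂²) = √(0.0004502884 + 0.0004355569) = 0.02976.
z* for 80% confidence is 1.282, so the margin of error is 1.282 × 0.02976 = 0.03815.
Point estimate p̂₁ − p̂₂ = 0.5235 − 0.7523 = -0.2288.
-0.2288 ± 0.03815 → (-0.267, -0.191).

(-0.267, -0.191)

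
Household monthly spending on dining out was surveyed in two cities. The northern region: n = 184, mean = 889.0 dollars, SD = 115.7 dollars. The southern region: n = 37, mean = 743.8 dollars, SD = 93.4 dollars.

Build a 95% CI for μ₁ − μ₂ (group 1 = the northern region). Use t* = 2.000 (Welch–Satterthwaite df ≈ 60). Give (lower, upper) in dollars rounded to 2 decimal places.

(110.07, 180.33)

Per-group SEs: s₁/√n₁ = 115.7/√184 = 8.5295, s₂/√n₂ = 93.4/√37 = 15.3549.
Unpooled SE of the difference: √(72.75237025 + 235.77295401) = 17.5649.
Margin of error = t* · SE = 2.000 × 17.5649 = 35.1298.
x̄₁ − x̄₂ = 889.0 − 743.8 = 145.2000.
CI: 145.2000 ± 35.1298 = (110.07, 180.33).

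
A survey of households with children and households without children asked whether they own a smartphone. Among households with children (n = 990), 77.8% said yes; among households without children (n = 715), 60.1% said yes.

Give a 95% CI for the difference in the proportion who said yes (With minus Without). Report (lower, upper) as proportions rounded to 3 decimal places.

(0.133, 0.221)

The two standard errors are √(0.7780×0.2220/990) = 0.01321 and √(0.6010×0.3990/715) = 0.01831.
Because the samples are independent, SE_diff = √(0.01321² + 0.01831²) = 0.02258.
Using z* = 1.960 for 95%, ME = 1.960 × 0.02258 = 0.04426.
p̂₁ − p̂₂ = 0.1770; interval 0.1770 ± 0.04426 gives (0.133, 0.221).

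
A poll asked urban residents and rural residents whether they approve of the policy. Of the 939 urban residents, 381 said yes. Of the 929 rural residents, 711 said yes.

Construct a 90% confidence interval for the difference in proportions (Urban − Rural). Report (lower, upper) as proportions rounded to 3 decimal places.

Sample proportions: 381/939 = 0.4058, 711/929 = 0.7653.
Each SE is √(p̂(1−p̂)/n): √(0.4058·0.5942/939) = 0.01602 and √(0.7653·0.2347/929) = 0.01390.
SE(p̂₁ − p̂₂) = √(SE₁² + SE₂²) = √(0.0002566404 + 0.00019321) = 0.02121, since the two samples are independent.
At 90% confidence z* = 1.645; margin = 1.645 × 0.02121 = 0.03489.
The difference is 0.4058 − 0.7653 = -0.3595, so the interval is -0.3595 ± 0.03489 = (-0.394, -0.325).

(-0.394, -0.325)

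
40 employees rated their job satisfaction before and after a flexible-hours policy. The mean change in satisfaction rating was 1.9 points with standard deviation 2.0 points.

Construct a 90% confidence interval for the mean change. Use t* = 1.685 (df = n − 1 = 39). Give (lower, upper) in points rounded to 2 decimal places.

This is a matched-pairs design, so SE = s_d/√n = 2.0/√40 = 0.3162.
Margin = 1.685 × 0.3162 = 0.5328; the interval is 1.9 ± 0.5328 = (1.37, 2.43).

(1.37, 2.43)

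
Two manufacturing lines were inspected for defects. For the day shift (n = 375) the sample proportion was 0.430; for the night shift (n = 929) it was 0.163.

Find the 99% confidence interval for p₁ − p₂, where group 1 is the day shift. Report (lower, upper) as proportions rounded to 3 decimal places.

SE₁ = √(p̂₁(1−p̂₁)/n₁) = √(0.4300·0.5700/375) = 0.02557; SE₂ = √(0.1630·0.8370/929) = 0.01212.
Independent samples: SE of the difference = √(SE₁² + SE₂²) = √(0.0006538249 + 0.0001468944) = 0.02830.
z* for 99% confidence is 2.576, so the margin of error is 2.576 × 0.02830 = 0.07290.
Point estimate p̂₁ − p̂₂ = 0.4300 − 0.1630 = 0.2670.
0.2670 ± 0.07290 → (0.194, 0.340).

(0.194, 0.340)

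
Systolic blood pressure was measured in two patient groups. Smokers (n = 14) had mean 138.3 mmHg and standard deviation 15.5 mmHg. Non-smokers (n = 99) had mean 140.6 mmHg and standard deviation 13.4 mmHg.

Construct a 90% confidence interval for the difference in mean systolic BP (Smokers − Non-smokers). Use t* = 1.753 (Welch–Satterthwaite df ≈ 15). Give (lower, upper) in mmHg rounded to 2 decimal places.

(-9.94, 5.34)

SE₁ = s₁/√n₁ = 15.5/√14 = 4.1425; SE₂ = 13.4/√99 = 1.3468.
Independent samples, unequal variances: SE_diff = √(SE₁² + SE₂²) = √(17.16030625 + 1.81387024) = 4.3559.
t* = 1.753, so margin of error = 1.753 × 4.3559 = 7.6359.
Difference in means = 138.3 − 140.6 = -2.3000.
-2.3000 ± 7.6359 → (-9.94, 5.34).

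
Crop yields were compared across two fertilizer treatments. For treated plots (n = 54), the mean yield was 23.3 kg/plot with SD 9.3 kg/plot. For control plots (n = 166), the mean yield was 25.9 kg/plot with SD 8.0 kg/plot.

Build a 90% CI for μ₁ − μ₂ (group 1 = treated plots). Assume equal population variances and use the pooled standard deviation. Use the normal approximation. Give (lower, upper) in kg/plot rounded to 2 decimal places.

(-4.75, -0.45)

s_p = √[((n₁−1)s₁² + (n₂−1)s₂²)/(n₁+n₂−2)] = √[(53·9.3² + 165·8.0²)/218] = 8.3347.
SE = 8.3347·√(1/54 + 1/166) = 1.3057.
With z* = 1.645, margin = 1.645 × 1.3057 = 2.1479.
x̄₁ − x̄₂ = 23.3 − 25.9 = -2.6000; interval -2.6000 ± 2.1479 = (-4.75, -0.45).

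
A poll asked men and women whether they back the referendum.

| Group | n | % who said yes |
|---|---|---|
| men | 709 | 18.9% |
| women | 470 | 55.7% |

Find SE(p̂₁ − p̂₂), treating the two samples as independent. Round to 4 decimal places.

0.0272

SE₁ = √(p̂₁(1−p̂₁)/n₁) = √(0.1890·0.8110/709) = 0.01470; SE₂ = √(0.5570·0.4430/470) = 0.02291.
Independent samples: SE of the difference = √(SE₁² + SE₂²) = √(0.00021609 + 0.0005248681) = 0.02722.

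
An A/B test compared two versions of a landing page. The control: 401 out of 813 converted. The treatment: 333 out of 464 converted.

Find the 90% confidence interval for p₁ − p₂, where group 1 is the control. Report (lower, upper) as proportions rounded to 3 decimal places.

p̂₁ = 401/813 = 0.4932 and p̂₂ = 333/464 = 0.7177.
SE₁ = √(p̂₁(1−p̂₁)/n₁) = √(0.4932·0.5068/813) = 0.01753; SE₂ = √(0.7177·0.2823/464) = 0.02090.
Independent samples: SE of the difference = √(SE₁² + SE₂²) = √(0.0003073009 + 0.00043681) = 0.02728.
z* for 90% confidence is 1.645, so the margin of error is 1.645 × 0.02728 = 0.04488.
Point estimate p̂₁ − p̂₂ = 0.4932 − 0.7177 = -0.2245.
-0.2245 ± 0.04488 → (-0.269, -0.180).

(-0.269, -0.180)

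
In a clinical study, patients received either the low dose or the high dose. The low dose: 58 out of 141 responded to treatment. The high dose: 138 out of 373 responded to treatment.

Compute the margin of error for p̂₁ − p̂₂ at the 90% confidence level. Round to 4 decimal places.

First, p̂₁ = 58/141 = 0.4113; p̂₂ = 138/373 = 0.3700.
The two standard errors are √(0.4113×0.5887/141) = 0.04144 and √(0.3700×0.6300/373) = 0.02500.
Because the samples are independent, SE_diff = √(0.04144² + 0.02500²) = 0.04840.
Using z* = 1.645 for 90%, ME = 1.645 × 0.04840 = 0.07962.

0.0796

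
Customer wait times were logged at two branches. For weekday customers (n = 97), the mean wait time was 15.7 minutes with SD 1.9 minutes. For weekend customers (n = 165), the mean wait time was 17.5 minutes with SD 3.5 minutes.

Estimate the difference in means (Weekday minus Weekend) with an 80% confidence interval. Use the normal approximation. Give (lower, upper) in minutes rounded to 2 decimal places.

(-2.23, -1.37)

Standard errors of each mean: 1.9/√97 = 0.1929 and 3.5/√165 = 0.2725.
SE(x̄₁ − x̄₂) = √(0.1929² + 0.2725²) = 0.3339 for independent samples with unequal variances.
With z* = 1.282, the margin is 1.282 × 0.3339 = 0.4281.
x̄₁ − x̄₂ = 15.7 − 17.5 = -1.8000; the interval is -1.8000 ± 0.4281 = (-2.23, -1.37).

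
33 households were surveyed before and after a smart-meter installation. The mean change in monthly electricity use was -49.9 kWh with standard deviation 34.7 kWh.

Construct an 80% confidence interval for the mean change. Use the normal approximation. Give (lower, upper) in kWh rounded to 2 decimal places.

This is a matched-pairs design, so SE = s_d/√n = 34.7/√33 = 6.0405.
Margin = 1.282 × 6.0405 = 7.7439; the interval is -49.9 ± 7.7439 = (-57.64, -42.16).

(-57.64, -42.16)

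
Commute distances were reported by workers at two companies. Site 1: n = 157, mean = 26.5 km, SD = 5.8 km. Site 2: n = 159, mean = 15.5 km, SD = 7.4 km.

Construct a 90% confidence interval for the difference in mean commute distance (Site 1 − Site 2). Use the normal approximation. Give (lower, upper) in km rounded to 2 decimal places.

Standard errors of each mean: 5.8/√157 = 0.4629 and 7.4/√159 = 0.5869.
SE(x̄₁ − x̄₂) = √(0.4629² + 0.5869²) = 0.7475 for independent samples with unequal variances.
With z* = 1.645, the margin is 1.645 × 0.7475 = 1.2296.
x̄₁ − x̄₂ = 26.5 − 15.5 = 11.0000; the interval is 11.0000 ± 1.2296 = (9.77, 12.23).

(9.77, 12.23)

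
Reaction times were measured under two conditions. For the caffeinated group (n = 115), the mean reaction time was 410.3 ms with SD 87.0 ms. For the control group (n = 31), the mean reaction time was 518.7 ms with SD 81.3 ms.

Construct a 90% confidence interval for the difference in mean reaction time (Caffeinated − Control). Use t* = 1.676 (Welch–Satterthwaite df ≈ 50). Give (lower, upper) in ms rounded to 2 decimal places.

Per-group SEs: s₁/√n₁ = 87.0/√115 = 8.1128, s₂/√n₂ = 81.3/√31 = 14.6019.
Unpooled SE of the difference: √(65.81752384 + 213.21548361) = 16.7043.
Margin of error = t* · SE = 1.676 × 16.7043 = 27.9964.
x̄₁ − x̄₂ = 410.3 − 518.7 = -108.4000.
CI: -108.4000 ± 27.9964 = (-136.40, -80.40).

(-136.40, -80.40)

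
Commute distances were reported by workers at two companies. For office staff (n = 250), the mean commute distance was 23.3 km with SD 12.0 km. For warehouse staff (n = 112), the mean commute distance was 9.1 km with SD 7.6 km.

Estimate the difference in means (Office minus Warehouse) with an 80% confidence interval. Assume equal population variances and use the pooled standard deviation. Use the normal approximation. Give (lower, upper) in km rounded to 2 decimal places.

Pooled variance s_p² = [249·12.0² + 111·7.6²] / (250+112−2) = 117.4093, so s_p = 10.8356.
SE_diff = s_p·√(1/n₁ + 1/n₂) = 10.8356·√(1/250 + 1/112) = 1.2320.
z* = 1.282; margin = 1.282 × 1.2320 = 1.5794.
Difference = 23.3 − 9.1 = 14.2000.
14.2000 ± 1.5794 → (12.62, 15.78).

(12.62, 15.78)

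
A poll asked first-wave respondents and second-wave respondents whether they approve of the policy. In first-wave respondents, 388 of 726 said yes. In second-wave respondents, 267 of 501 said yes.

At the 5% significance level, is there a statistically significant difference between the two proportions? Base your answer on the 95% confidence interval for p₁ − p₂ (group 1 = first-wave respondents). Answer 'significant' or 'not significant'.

p̂₁ = 388/726 = 0.5344 and p̂₂ = 267/501 = 0.5329.
SE₁ = √(p̂₁(1−p̂₁)/n₁) = √(0.5344·0.4656/726) = 0.01851; SE₂ = √(0.5329·0.4671/501) = 0.02229.
Independent samples: SE of the difference = √(SE₁² + SE₂²) = √(0.0003426201 + 0.0004968441) = 0.02897.
z* for 95% confidence is 1.960, so the margin of error is 1.960 × 0.02897 = 0.05678.
Point estimate p̂₁ − p̂₂ = 0.5344 − 0.5329 = 0.0015.
0.0015 ± 0.05678 → (-0.05528, 0.05828).
The interval (-0.05528, 0.05828) contains 0, so the difference is not significant.

not significant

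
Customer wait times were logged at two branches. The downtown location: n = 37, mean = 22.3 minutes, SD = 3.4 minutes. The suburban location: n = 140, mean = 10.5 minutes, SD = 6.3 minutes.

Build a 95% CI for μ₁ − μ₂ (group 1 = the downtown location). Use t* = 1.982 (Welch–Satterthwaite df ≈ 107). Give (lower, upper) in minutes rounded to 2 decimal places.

SE₁ = s₁/√n₁ = 3.4/√37 = 0.5590; SE₂ = 6.3/√140 = 0.5324.
Independent samples, unequal variances: SE_diff = √(SE₁² + SE₂²) = √(0.312481 + 0.28344976) = 0.7720.
t* = 1.982, so margin of error = 1.982 × 0.7720 = 1.5301.
Difference in means = 22.3 − 10.5 = 11.8000.
11.8000 ± 1.5301 → (10.27, 13.33).

(10.27, 13.33)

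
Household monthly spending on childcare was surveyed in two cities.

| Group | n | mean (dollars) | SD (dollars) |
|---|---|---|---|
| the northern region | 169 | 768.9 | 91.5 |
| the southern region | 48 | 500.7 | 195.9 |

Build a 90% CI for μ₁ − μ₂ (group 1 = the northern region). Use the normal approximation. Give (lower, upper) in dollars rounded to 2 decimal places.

(220.27, 316.13)

SE₁ = s₁/√n₁ = 91.5/√169 = 7.0385; SE₂ = 195.9/√48 = 28.2757.
Independent samples, unequal variances: SE_diff = √(SE₁² + SE₂²) = √(49.54048225 + 799.51521049) = 29.1386.
z* = 1.645, so margin of error = 1.645 × 29.1386 = 47.9330.
Difference in means = 768.9 − 500.7 = 268.2000.
268.2000 ± 47.9330 → (220.27, 316.13).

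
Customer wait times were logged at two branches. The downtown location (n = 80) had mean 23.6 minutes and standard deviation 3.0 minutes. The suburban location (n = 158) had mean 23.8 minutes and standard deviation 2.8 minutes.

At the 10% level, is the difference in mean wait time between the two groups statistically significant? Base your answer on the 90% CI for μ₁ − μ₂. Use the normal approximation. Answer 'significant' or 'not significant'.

SE₁ = s₁/√n₁ = 3.0/√80 = 0.3354; SE₂ = 2.8/√158 = 0.2228.
Independent samples, unequal variances: SE_diff = √(SE₁² + SE₂²) = √(0.11249316 + 0.04963984) = 0.4027.
z* = 1.645, so margin of error = 1.645 × 0.4027 = 0.6624.
Difference in means = 23.6 − 23.8 = -0.2000.
-0.2000 ± 0.6624 → (-0.8624, 0.4624).
The interval (-0.8624, 0.4624) contains 0, so the difference is not significant.

not significant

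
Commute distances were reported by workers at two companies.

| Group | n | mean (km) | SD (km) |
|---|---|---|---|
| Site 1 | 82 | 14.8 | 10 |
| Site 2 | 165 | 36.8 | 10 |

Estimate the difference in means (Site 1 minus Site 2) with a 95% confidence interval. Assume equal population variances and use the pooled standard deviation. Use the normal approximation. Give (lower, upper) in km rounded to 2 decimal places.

s_p = √[((n₁−1)s₁² + (n₂−1)s₂²)/(n₁+n₂−2)] = √[(81·10² + 164·10²)/245] = 10.0000.
SE = 10.0000·√(1/82 + 1/165) = 1.3511.
With z* = 1.960, margin = 1.960 × 1.3511 = 2.6482.
x̄₁ − x̄₂ = 14.8 − 36.8 = -22.0000; interval -22.0000 ± 2.6482 = (-24.65, -19.35).

(-24.65, -19.35)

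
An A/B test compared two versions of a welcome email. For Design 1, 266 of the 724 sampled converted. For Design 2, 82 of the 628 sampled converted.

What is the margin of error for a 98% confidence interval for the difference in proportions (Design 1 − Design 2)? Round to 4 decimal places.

0.0521

First, p̂₁ = 266/724 = 0.3674; p̂₂ = 82/628 = 0.1306.
The two standard errors are √(0.3674×0.6326/724) = 0.01792 and √(0.1306×0.8694/628) = 0.01345.
Because the samples are independent, SE_diff = √(0.01792² + 0.01345²) = 0.02241.
Using z* = 2.326 for 98%, ME = 2.326 × 0.02241 = 0.05213.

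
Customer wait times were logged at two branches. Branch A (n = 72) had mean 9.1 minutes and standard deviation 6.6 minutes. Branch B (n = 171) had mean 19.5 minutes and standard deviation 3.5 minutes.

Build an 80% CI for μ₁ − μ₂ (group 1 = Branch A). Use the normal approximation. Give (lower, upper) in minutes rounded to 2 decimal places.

Per-group SEs: s₁/√n₁ = 6.6/√72 = 0.7778, s₂/√n₂ = 3.5/√171 = 0.2677.
Unpooled SE of the difference: √(0.60497284 + 0.07166329) = 0.8226.
Margin of error = z* · SE = 1.282 × 0.8226 = 1.0546.
x̄₁ − x̄₂ = 9.1 − 19.5 = -10.4000.
CI: -10.4000 ± 1.0546 = (-11.45, -9.35).

(-11.45, -9.35)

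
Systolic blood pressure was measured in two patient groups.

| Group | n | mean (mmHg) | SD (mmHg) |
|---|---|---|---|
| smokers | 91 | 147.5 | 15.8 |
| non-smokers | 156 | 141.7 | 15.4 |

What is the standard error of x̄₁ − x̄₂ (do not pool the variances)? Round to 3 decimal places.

SE₁ = s₁/√n₁ = 15.8/√91 = 1.6563; SE₂ = 15.4/√156 = 1.2330.
Independent samples, unequal variances: SE_diff = √(SE₁² + SE₂²) = √(2.74332969 + 1.520289) = 2.0649.

2.065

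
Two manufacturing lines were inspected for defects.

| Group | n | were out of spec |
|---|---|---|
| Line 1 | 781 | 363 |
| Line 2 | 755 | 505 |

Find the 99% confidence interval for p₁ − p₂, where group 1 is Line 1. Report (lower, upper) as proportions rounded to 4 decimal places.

(-0.2678, -0.1404)

Sample proportions: 363/781 = 0.4648, 505/755 = 0.6689.
Each SE is √(p̂(1−p̂)/n): √(0.4648·0.5352/781) = 0.01785 and √(0.6689·0.3311/755) = 0.01713.
SE(p̂₁ − p̂₂) = √(SE₁² + SE₂²) = √(0.0003186225 + 0.0002934369) = 0.02474, since the two samples are independent.
At 99% confidence z* = 2.576; margin = 2.576 × 0.02474 = 0.06373.
The difference is 0.4648 − 0.6689 = -0.2041, so the interval is -0.2041 ± 0.06373 = (-0.2678, -0.1404).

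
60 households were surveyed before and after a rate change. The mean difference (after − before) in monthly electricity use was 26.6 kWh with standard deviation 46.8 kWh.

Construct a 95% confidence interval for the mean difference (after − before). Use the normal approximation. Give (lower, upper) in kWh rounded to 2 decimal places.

(14.76, 38.44)

This is a matched-pairs design, so SE = s_d/√n = 46.8/√60 = 6.0419.
Margin = 1.960 × 6.0419 = 11.8421; the interval is 26.6 ± 11.8421 = (14.76, 38.44).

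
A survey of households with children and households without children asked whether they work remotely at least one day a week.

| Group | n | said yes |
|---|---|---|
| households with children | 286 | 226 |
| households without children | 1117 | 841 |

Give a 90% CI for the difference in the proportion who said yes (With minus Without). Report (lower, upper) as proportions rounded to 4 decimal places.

Sample proportions: 226/286 = 0.7902, 841/1117 = 0.7529.
Each SE is √(p̂(1−p̂)/n): √(0.7902·0.2098/286) = 0.02408 and √(0.7529·0.2471/1117) = 0.01291.
SE(p̂₁ − p̂₂) = √(SE₁² + SE₂²) = √(0.0005798464 + 0.0001666681) = 0.02732, since the two samples are independent.
At 90% confidence z* = 1.645; margin = 1.645 × 0.02732 = 0.04494.
The difference is 0.7902 − 0.7529 = 0.0373, so the interval is 0.0373 ± 0.04494 = (-0.0076, 0.0822).

(-0.0076, 0.0822)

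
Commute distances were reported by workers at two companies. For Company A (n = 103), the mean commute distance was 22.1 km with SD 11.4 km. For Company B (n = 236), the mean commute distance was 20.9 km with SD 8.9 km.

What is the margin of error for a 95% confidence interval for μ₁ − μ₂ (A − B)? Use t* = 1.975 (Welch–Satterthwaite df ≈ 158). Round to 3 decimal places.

2.496

Standard errors of each mean: 11.4/√103 = 1.1233 and 8.9/√236 = 0.5793.
SE(x̄₁ − x̄₂) = √(1.1233² + 0.5793²) = 1.2639 for independent samples with unequal variances.
With t* = 1.975, the margin is 1.975 × 1.2639 = 2.4962.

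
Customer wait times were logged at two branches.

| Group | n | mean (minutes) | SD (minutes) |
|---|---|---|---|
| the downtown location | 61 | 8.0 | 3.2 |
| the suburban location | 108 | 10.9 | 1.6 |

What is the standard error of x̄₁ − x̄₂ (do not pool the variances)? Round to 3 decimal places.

SE₁ = s₁/√n₁ = 3.2/√61 = 0.4097; SE₂ = 1.6/√108 = 0.1540.
Independent samples, unequal variances: SE_diff = √(SE₁² + SE₂²) = √(0.16785409 + 0.023716) = 0.4377.

0.438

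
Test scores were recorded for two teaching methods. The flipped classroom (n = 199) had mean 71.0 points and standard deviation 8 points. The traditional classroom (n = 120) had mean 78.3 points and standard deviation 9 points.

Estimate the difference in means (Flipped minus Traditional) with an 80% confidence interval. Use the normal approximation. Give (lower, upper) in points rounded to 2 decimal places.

SE₁ = s₁/√n₁ = 8/√199 = 0.5671; SE₂ = 9/√120 = 0.8216.
Independent samples, unequal variances: SE_diff = √(SE₁² + SE₂²) = √(0.32160241 + 0.67502656) = 0.9983.
z* = 1.282, so margin of error = 1.282 × 0.9983 = 1.2798.
Difference in means = 71.0 − 78.3 = -7.3000.
-7.3000 ± 1.2798 → (-8.58, -6.02).

(-8.58, -6.02)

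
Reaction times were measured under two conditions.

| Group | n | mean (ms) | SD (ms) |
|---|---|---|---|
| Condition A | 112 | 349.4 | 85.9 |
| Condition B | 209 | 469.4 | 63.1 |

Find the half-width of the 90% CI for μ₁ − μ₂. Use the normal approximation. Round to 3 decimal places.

SE₁ = s₁/√n₁ = 85.9/√112 = 8.1168; SE₂ = 63.1/√209 = 4.3647.
Independent samples, unequal variances: SE_diff = √(SE₁² + SE₂²) = √(65.88244224 + 19.05060609) = 9.2159.
z* = 1.645, so margin of error = 1.645 × 9.2159 = 15.1602.

15.160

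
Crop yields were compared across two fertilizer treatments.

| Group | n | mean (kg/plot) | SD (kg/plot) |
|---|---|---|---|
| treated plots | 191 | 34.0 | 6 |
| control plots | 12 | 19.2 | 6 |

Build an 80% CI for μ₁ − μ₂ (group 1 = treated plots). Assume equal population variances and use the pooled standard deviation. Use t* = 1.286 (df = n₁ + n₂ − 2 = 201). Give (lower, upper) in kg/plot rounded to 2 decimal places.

Pooled variance s_p² = [190·6² + 11·6²] / (191+12−2) = 36.0000, so s_p = 6.0000.
SE_diff = s_p·√(1/n₁ + 1/n₂) = 6.0000·√(1/191 + 1/12) = 1.7856.
t* = 1.286; margin = 1.286 × 1.7856 = 2.2963.
Difference = 34.0 − 19.2 = 14.8000.
14.8000 ± 2.2963 → (12.50, 17.10).

(12.50, 17.10)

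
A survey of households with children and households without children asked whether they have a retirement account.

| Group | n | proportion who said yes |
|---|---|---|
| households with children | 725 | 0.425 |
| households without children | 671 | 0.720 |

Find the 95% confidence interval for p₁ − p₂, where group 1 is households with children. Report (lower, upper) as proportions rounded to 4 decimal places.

(-0.3445, -0.2455)

SE₁ = √(p̂₁(1−p̂₁)/n₁) = √(0.4250·0.5750/725) = 0.01836; SE₂ = √(0.7200·0.2800/671) = 0.01733.
Independent samples: SE of the difference = √(SE₁² + SE₂²) = √(0.0003370896 + 0.0003003289) = 0.02525.
z* for 95% confidence is 1.960, so the margin of error is 1.960 × 0.02525 = 0.04949.
Point estimate p̂₁ − p̂₂ = 0.4250 − 0.7200 = -0.2950.
-0.2950 ± 0.04949 → (-0.3445, -0.2455).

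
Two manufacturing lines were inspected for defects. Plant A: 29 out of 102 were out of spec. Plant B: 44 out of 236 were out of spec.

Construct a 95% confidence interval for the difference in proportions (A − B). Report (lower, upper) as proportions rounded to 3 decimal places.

p̂₁ = 29/102 = 0.2843 and p̂₂ = 44/236 = 0.1864.
SE₁ = √(p̂₁(1−p̂₁)/n₁) = √(0.2843·0.7157/102) = 0.04466; SE₂ = √(0.1864·0.8136/236) = 0.02535.
Independent samples: SE of the difference = √(SE₁² + SE₂²) = √(0.0019945156 + 0.0006426225) = 0.05135.
z* for 95% confidence is 1.960, so the margin of error is 1.960 × 0.05135 = 0.10065.
Point estimate p̂₁ − p̂₂ = 0.2843 − 0.1864 = 0.0979.
0.0979 ± 0.10065 → (-0.003, 0.199).

(-0.003, 0.199)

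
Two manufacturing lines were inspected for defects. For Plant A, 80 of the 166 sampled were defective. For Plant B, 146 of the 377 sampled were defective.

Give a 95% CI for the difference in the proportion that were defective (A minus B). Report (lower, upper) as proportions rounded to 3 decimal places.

(0.004, 0.185)

First, p̂₁ = 80/166 = 0.4819; p̂₂ = 146/377 = 0.3873.
The two standard errors are √(0.4819×0.5181/166) = 0.03878 and √(0.3873×0.6127/377) = 0.02509.
Because the samples are independent, SE_diff = √(0.03878² + 0.02509²) = 0.04619.
Using z* = 1.960 for 95%, ME = 1.960 × 0.04619 = 0.09053.
p̂₁ − p̂₂ = 0.0946; interval 0.0946 ± 0.09053 gives (0.004, 0.185).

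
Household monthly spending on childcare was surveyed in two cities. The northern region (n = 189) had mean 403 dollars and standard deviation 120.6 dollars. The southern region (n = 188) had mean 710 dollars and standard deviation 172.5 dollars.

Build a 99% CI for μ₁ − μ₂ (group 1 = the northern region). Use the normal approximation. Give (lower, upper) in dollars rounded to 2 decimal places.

SE₁ = s₁/√n₁ = 120.6/√189 = 8.7724; SE₂ = 172.5/√188 = 12.5809.
Independent samples, unequal variances: SE_diff = √(SE₁² + SE₂²) = √(76.95500176 + 158.27904481) = 15.3373.
z* = 2.576, so margin of error = 2.576 × 15.3373 = 39.5089.
Difference in means = 403 − 710 = -307.0000.
-307.0000 ± 39.5089 → (-346.51, -267.49).

(-346.51, -267.49)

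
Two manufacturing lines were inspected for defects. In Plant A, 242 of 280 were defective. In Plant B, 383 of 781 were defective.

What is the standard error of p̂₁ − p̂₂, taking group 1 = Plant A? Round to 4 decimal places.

Sample proportions: 242/280 = 0.8643, 383/781 = 0.4904.
Each SE is √(p̂(1−p̂)/n): √(0.8643·0.1357/280) = 0.02047 and √(0.4904·0.5096/781) = 0.01789.
SE(p̂₁ − p̂₂) = √(SE₁² + SE₂²) = √(0.0004190209 + 0.0003200521) = 0.02719, since the two samples are independent.

0.0272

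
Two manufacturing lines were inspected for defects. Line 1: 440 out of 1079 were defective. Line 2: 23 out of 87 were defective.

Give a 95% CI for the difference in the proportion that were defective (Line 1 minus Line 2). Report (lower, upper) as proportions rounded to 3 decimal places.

(0.046, 0.241)

Sample proportions: 440/1079 = 0.4078, 23/87 = 0.2644.
Each SE is √(p̂(1−p̂)/n): √(0.4078·0.5922/1079) = 0.01496 and √(0.2644·0.7356/87) = 0.04728.
SE(p̂₁ − p̂₂) = √(SE₁² + SE₂²) = √(0.0002238016 + 0.0022353984) = 0.04959, since the two samples are independent.
At 95% confidence z* = 1.960; margin = 1.960 × 0.04959 = 0.09720.
The difference is 0.4078 − 0.2644 = 0.1434, so the interval is 0.1434 ± 0.09720 = (0.046, 0.241).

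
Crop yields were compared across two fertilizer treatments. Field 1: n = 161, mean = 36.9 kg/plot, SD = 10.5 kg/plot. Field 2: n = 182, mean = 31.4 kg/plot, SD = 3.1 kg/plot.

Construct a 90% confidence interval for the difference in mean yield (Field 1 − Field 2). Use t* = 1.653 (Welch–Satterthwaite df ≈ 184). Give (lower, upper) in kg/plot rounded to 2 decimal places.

Standard errors of each mean: 10.5/√161 = 0.8275 and 3.1/√182 = 0.2298.
SE(x̄₁ − x̄₂) = √(0.8275² + 0.2298²) = 0.8588 for independent samples with unequal variances.
With t* = 1.653, the margin is 1.653 × 0.8588 = 1.4196.
x̄₁ − x̄₂ = 36.9 − 31.4 = 5.5000; the interval is 5.5000 ± 1.4196 = (4.08, 6.92).

(4.08, 6.92)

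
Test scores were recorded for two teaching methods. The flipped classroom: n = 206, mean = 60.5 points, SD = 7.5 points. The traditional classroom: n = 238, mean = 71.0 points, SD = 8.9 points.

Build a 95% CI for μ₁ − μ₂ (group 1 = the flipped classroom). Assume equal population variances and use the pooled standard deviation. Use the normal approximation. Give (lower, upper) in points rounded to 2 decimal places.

s_p = √[((n₁−1)s₁² + (n₂−1)s₂²)/(n₁+n₂−2)] = √[(205·7.5² + 237·8.9²)/442] = 8.2802.
SE = 8.2802·√(1/206 + 1/238) = 0.7880.
With z* = 1.960, margin = 1.960 × 0.7880 = 1.5445.
x̄₁ − x̄₂ = 60.5 − 71.0 = -10.5000; interval -10.5000 ± 1.5445 = (-12.04, -8.96).

(-12.04, -8.96)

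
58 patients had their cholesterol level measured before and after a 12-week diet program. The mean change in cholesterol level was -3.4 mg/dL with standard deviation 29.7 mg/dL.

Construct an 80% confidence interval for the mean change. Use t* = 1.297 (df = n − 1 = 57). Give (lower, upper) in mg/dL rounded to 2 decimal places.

Paired design: SE = s_d/√n = 29.7/√58 = 3.8998.
t* = 1.297; margin of error = 1.297 × 3.8998 = 5.0580.
-3.4 ± 5.0580 → (-8.46, 1.66).

(-8.46, 1.66)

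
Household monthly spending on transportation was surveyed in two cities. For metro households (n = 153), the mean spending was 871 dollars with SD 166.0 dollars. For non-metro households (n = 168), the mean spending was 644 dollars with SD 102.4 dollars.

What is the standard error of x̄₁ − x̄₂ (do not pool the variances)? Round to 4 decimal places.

SE₁ = s₁/√n₁ = 166.0/√153 = 13.4203; SE₂ = 102.4/√168 = 7.9003.
Independent samples, unequal variances: SE_diff = √(SE₁² + SE₂²) = √(180.10445209 + 62.41474009) = 15.5730.

15.5730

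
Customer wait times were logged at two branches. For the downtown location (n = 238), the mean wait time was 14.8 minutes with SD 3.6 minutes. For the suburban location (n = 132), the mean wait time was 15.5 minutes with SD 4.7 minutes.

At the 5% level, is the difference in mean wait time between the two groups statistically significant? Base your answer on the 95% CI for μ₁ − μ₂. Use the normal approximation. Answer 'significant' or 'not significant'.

not significant

SE₁ = s₁/√n₁ = 3.6/√238 = 0.2334; SE₂ = 4.7/√132 = 0.4091.
Independent samples, unequal variances: SE_diff = √(SE₁² + SE₂²) = √(0.05447556 + 0.16736281) = 0.4710.
z* = 1.960, so margin of error = 1.960 × 0.4710 = 0.9232.
Difference in means = 14.8 − 15.5 = -0.7000.
-0.7000 ± 0.9232 → (-1.6232, 0.2232).
The interval (-1.6232, 0.2232) contains 0, so the difference is not significant.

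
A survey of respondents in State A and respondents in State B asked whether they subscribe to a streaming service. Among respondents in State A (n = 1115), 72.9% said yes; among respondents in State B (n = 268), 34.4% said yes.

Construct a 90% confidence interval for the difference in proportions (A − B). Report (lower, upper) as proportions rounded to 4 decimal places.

Each SE is √(p̂(1−p̂)/n): √(0.7290·0.2710/1115) = 0.01331 and √(0.3440·0.6560/268) = 0.02902.
SE(p̂₁ − p̂₂) = √(SE₁² + SE₂²) = √(0.0001771561 + 0.0008421604) = 0.03193, since the two samples are independent.
At 90% confidence z* = 1.645; margin = 1.645 × 0.03193 = 0.05252.
The difference is 0.7290 − 0.3440 = 0.3850, so the interval is 0.3850 ± 0.05252 = (0.3325, 0.4375).

(0.3325, 0.4375)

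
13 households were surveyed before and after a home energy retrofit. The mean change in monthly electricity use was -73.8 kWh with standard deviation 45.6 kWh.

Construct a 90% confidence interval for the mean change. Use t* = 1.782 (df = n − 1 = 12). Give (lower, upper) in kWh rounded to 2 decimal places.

(-96.34, -51.26)

This is a matched-pairs design, so SE = s_d/√n = 45.6/√13 = 12.6472.
Margin = 1.782 × 12.6472 = 22.5373; the interval is -73.8 ± 22.5373 = (-96.34, -51.26).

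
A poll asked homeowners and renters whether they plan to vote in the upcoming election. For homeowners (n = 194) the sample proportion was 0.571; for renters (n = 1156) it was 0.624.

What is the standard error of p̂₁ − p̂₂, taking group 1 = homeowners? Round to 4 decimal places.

The two standard errors are √(0.5710×0.4290/194) = 0.03553 and √(0.6240×0.3760/1156) = 0.01425.
Because the samples are independent, SE_diff = √(0.03553² + 0.01425²) = 0.03828.

0.0383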